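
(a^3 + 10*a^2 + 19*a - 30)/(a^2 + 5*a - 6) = a + 5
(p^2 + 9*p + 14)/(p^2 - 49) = (p + 2)/(p - 7)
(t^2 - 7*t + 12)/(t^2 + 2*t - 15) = (t - 4)/(t + 5)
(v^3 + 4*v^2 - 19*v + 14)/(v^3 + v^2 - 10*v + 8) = (v + 7)/(v + 4)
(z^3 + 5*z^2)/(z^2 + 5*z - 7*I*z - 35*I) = z^2/(z - 7*I)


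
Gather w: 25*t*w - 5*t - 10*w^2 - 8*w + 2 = -5*t - 10*w^2 + w*(25*t - 8) + 2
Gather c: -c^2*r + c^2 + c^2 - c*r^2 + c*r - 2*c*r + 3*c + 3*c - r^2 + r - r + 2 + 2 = c^2*(2 - r) + c*(-r^2 - r + 6) - r^2 + 4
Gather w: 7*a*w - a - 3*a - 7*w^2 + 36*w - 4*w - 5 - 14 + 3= -4*a - 7*w^2 + w*(7*a + 32) - 16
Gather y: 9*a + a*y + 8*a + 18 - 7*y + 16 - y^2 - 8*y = 17*a - y^2 + y*(a - 15) + 34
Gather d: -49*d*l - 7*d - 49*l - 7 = d*(-49*l - 7) - 49*l - 7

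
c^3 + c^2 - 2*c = c*(c - 1)*(c + 2)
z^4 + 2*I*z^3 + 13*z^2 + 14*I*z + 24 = (z - 3*I)*(z - I)*(z + 2*I)*(z + 4*I)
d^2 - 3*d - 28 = (d - 7)*(d + 4)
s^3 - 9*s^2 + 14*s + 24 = (s - 6)*(s - 4)*(s + 1)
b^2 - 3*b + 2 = (b - 2)*(b - 1)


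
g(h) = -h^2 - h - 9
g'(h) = -2*h - 1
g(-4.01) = -21.07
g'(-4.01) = 7.02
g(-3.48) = -17.63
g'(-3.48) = 5.96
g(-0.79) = -8.83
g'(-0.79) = 0.58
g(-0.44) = -8.75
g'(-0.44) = -0.12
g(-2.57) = -13.03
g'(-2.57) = 4.14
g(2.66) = -18.74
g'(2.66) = -6.32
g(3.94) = -28.46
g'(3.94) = -8.88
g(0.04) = -9.04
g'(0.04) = -1.08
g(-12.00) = -141.00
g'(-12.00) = 23.00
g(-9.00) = -81.00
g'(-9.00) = 17.00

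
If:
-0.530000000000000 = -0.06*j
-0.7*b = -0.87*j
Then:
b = 10.98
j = 8.83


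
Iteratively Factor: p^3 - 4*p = (p + 2)*(p^2 - 2*p) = p*(p + 2)*(p - 2)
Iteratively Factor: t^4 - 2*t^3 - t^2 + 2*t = (t - 1)*(t^3 - t^2 - 2*t) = (t - 2)*(t - 1)*(t^2 + t) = (t - 2)*(t - 1)*(t + 1)*(t)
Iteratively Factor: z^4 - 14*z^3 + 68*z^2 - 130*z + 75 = (z - 5)*(z^3 - 9*z^2 + 23*z - 15) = (z - 5)*(z - 1)*(z^2 - 8*z + 15) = (z - 5)*(z - 3)*(z - 1)*(z - 5)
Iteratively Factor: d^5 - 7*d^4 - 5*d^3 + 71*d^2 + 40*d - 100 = (d + 2)*(d^4 - 9*d^3 + 13*d^2 + 45*d - 50) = (d - 5)*(d + 2)*(d^3 - 4*d^2 - 7*d + 10) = (d - 5)*(d - 1)*(d + 2)*(d^2 - 3*d - 10) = (d - 5)^2*(d - 1)*(d + 2)*(d + 2)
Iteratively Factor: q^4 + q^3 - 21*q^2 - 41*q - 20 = (q + 1)*(q^3 - 21*q - 20) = (q + 1)*(q + 4)*(q^2 - 4*q - 5) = (q + 1)^2*(q + 4)*(q - 5)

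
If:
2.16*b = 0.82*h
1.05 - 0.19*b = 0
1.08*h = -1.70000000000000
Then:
No Solution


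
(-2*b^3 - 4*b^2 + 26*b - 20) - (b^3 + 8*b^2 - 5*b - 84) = -3*b^3 - 12*b^2 + 31*b + 64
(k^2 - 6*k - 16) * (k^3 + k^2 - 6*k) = k^5 - 5*k^4 - 28*k^3 + 20*k^2 + 96*k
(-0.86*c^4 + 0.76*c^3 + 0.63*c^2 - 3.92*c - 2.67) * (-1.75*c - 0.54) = 1.505*c^5 - 0.8656*c^4 - 1.5129*c^3 + 6.5198*c^2 + 6.7893*c + 1.4418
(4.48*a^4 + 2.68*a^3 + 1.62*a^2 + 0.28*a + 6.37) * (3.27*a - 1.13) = 14.6496*a^5 + 3.7012*a^4 + 2.269*a^3 - 0.915*a^2 + 20.5135*a - 7.1981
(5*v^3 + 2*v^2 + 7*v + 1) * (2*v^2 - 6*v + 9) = 10*v^5 - 26*v^4 + 47*v^3 - 22*v^2 + 57*v + 9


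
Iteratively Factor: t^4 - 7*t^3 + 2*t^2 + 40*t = (t - 5)*(t^3 - 2*t^2 - 8*t) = (t - 5)*(t + 2)*(t^2 - 4*t) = t*(t - 5)*(t + 2)*(t - 4)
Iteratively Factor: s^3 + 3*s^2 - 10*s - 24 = (s + 2)*(s^2 + s - 12) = (s + 2)*(s + 4)*(s - 3)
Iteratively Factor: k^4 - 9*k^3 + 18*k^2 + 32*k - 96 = (k - 3)*(k^3 - 6*k^2 + 32) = (k - 3)*(k + 2)*(k^2 - 8*k + 16) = (k - 4)*(k - 3)*(k + 2)*(k - 4)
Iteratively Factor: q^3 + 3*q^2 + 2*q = (q + 2)*(q^2 + q) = q*(q + 2)*(q + 1)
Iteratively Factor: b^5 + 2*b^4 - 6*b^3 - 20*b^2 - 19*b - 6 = (b - 3)*(b^4 + 5*b^3 + 9*b^2 + 7*b + 2) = (b - 3)*(b + 2)*(b^3 + 3*b^2 + 3*b + 1) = (b - 3)*(b + 1)*(b + 2)*(b^2 + 2*b + 1) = (b - 3)*(b + 1)^2*(b + 2)*(b + 1)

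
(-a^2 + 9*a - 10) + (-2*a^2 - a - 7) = -3*a^2 + 8*a - 17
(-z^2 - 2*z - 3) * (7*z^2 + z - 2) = -7*z^4 - 15*z^3 - 21*z^2 + z + 6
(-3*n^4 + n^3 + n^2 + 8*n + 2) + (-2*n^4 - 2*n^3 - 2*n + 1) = -5*n^4 - n^3 + n^2 + 6*n + 3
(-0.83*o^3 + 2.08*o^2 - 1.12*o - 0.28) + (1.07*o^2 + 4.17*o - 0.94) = -0.83*o^3 + 3.15*o^2 + 3.05*o - 1.22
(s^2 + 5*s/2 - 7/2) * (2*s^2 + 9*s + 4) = 2*s^4 + 14*s^3 + 39*s^2/2 - 43*s/2 - 14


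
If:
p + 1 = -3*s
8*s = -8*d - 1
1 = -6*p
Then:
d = 11/72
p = -1/6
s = -5/18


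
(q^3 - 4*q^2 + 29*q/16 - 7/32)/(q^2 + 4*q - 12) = (32*q^3 - 128*q^2 + 58*q - 7)/(32*(q^2 + 4*q - 12))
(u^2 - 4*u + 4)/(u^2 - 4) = (u - 2)/(u + 2)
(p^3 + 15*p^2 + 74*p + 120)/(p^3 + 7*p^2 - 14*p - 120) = (p + 4)/(p - 4)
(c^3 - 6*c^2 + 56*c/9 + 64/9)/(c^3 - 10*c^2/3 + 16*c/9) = (3*c^2 - 10*c - 8)/(c*(3*c - 2))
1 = 1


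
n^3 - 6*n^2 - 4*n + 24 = (n - 6)*(n - 2)*(n + 2)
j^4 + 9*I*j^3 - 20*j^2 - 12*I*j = j*(j + I)*(j + 2*I)*(j + 6*I)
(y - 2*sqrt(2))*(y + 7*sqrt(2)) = y^2 + 5*sqrt(2)*y - 28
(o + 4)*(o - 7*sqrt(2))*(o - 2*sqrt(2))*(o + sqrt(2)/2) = o^4 - 17*sqrt(2)*o^3/2 + 4*o^3 - 34*sqrt(2)*o^2 + 19*o^2 + 14*sqrt(2)*o + 76*o + 56*sqrt(2)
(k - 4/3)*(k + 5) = k^2 + 11*k/3 - 20/3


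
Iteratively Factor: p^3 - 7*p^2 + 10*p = (p - 5)*(p^2 - 2*p) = (p - 5)*(p - 2)*(p)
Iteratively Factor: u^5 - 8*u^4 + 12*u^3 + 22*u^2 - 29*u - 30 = (u + 1)*(u^4 - 9*u^3 + 21*u^2 + u - 30) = (u + 1)^2*(u^3 - 10*u^2 + 31*u - 30) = (u - 5)*(u + 1)^2*(u^2 - 5*u + 6) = (u - 5)*(u - 3)*(u + 1)^2*(u - 2)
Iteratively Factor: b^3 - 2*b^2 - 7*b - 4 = (b - 4)*(b^2 + 2*b + 1) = (b - 4)*(b + 1)*(b + 1)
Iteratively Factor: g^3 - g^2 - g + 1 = (g + 1)*(g^2 - 2*g + 1) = (g - 1)*(g + 1)*(g - 1)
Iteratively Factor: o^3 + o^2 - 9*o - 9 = (o + 3)*(o^2 - 2*o - 3) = (o - 3)*(o + 3)*(o + 1)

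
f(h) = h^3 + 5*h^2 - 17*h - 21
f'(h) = 3*h^2 + 10*h - 17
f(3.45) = 20.93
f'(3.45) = 53.21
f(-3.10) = 49.96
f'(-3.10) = -19.17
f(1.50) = -31.88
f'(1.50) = 4.75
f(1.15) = -32.42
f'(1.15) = -1.53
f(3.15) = 6.32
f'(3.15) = 44.27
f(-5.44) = 58.46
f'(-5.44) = 17.38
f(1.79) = -29.67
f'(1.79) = 10.51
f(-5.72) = 52.68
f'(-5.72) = 23.96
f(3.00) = 0.00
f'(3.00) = 40.00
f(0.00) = -21.00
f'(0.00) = -17.00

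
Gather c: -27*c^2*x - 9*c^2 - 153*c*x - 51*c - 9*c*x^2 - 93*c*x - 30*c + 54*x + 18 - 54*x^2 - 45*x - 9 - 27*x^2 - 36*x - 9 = c^2*(-27*x - 9) + c*(-9*x^2 - 246*x - 81) - 81*x^2 - 27*x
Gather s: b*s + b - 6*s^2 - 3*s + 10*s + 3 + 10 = b - 6*s^2 + s*(b + 7) + 13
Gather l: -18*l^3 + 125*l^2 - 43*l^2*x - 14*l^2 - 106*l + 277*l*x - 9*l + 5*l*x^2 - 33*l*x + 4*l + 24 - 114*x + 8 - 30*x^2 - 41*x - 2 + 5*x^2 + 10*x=-18*l^3 + l^2*(111 - 43*x) + l*(5*x^2 + 244*x - 111) - 25*x^2 - 145*x + 30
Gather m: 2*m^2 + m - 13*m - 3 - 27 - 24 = 2*m^2 - 12*m - 54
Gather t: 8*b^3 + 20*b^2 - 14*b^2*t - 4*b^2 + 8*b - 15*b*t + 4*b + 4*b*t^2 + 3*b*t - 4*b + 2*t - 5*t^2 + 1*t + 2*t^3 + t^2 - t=8*b^3 + 16*b^2 + 8*b + 2*t^3 + t^2*(4*b - 4) + t*(-14*b^2 - 12*b + 2)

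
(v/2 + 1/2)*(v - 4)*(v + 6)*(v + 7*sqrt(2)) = v^4/2 + 3*v^3/2 + 7*sqrt(2)*v^3/2 - 11*v^2 + 21*sqrt(2)*v^2/2 - 77*sqrt(2)*v - 12*v - 84*sqrt(2)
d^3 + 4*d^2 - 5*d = d*(d - 1)*(d + 5)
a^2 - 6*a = a*(a - 6)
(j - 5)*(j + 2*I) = j^2 - 5*j + 2*I*j - 10*I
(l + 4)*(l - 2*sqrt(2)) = l^2 - 2*sqrt(2)*l + 4*l - 8*sqrt(2)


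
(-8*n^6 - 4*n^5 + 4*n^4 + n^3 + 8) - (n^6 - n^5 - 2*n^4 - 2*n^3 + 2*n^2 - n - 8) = -9*n^6 - 3*n^5 + 6*n^4 + 3*n^3 - 2*n^2 + n + 16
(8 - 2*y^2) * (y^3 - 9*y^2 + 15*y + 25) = -2*y^5 + 18*y^4 - 22*y^3 - 122*y^2 + 120*y + 200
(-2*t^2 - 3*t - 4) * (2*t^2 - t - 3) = -4*t^4 - 4*t^3 + t^2 + 13*t + 12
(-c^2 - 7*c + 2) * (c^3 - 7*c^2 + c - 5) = -c^5 + 50*c^3 - 16*c^2 + 37*c - 10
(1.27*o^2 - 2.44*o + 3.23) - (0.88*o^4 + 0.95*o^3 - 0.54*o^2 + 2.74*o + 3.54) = -0.88*o^4 - 0.95*o^3 + 1.81*o^2 - 5.18*o - 0.31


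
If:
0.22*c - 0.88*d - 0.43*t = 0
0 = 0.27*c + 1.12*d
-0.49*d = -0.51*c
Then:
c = 0.00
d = 0.00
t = 0.00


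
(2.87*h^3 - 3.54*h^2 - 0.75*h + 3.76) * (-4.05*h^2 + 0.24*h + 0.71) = -11.6235*h^5 + 15.0258*h^4 + 4.2256*h^3 - 17.9214*h^2 + 0.3699*h + 2.6696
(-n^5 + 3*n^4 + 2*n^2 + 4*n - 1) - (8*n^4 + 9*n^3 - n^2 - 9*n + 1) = -n^5 - 5*n^4 - 9*n^3 + 3*n^2 + 13*n - 2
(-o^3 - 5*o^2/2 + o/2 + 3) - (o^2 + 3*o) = -o^3 - 7*o^2/2 - 5*o/2 + 3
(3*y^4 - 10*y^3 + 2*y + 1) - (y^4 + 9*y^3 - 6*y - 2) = 2*y^4 - 19*y^3 + 8*y + 3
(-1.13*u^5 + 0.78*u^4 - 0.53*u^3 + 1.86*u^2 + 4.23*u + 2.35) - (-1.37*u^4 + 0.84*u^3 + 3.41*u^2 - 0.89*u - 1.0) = -1.13*u^5 + 2.15*u^4 - 1.37*u^3 - 1.55*u^2 + 5.12*u + 3.35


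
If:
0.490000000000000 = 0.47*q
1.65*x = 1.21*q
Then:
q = 1.04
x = 0.76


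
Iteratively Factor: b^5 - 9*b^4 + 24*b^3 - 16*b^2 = (b - 4)*(b^4 - 5*b^3 + 4*b^2) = b*(b - 4)*(b^3 - 5*b^2 + 4*b) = b*(b - 4)*(b - 1)*(b^2 - 4*b) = b^2*(b - 4)*(b - 1)*(b - 4)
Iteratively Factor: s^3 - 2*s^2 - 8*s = (s)*(s^2 - 2*s - 8) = s*(s - 4)*(s + 2)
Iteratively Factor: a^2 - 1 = (a + 1)*(a - 1)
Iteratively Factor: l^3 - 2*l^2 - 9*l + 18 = (l - 3)*(l^2 + l - 6) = (l - 3)*(l + 3)*(l - 2)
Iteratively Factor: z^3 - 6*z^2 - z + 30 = (z + 2)*(z^2 - 8*z + 15) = (z - 3)*(z + 2)*(z - 5)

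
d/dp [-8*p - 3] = -8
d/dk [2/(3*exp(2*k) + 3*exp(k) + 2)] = (-12*exp(k) - 6)*exp(k)/(3*exp(2*k) + 3*exp(k) + 2)^2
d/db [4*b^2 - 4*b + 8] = 8*b - 4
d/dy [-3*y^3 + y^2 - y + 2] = -9*y^2 + 2*y - 1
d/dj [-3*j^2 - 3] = -6*j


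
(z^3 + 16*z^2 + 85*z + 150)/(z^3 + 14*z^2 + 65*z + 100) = (z + 6)/(z + 4)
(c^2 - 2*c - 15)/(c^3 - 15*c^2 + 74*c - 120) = (c + 3)/(c^2 - 10*c + 24)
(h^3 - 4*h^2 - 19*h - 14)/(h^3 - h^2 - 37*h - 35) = (h + 2)/(h + 5)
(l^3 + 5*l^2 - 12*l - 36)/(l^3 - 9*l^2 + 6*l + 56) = (l^2 + 3*l - 18)/(l^2 - 11*l + 28)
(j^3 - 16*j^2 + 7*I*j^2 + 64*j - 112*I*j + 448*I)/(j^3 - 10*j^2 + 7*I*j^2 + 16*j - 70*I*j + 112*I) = (j - 8)/(j - 2)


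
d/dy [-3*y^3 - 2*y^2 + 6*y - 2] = -9*y^2 - 4*y + 6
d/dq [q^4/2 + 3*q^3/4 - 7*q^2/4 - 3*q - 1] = 2*q^3 + 9*q^2/4 - 7*q/2 - 3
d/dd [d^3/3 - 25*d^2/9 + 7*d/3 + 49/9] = d^2 - 50*d/9 + 7/3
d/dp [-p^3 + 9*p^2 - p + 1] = -3*p^2 + 18*p - 1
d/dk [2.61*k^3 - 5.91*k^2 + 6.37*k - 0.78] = 7.83*k^2 - 11.82*k + 6.37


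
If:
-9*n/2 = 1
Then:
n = -2/9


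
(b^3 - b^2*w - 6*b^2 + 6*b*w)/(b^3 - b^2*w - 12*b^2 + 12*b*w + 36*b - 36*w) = b/(b - 6)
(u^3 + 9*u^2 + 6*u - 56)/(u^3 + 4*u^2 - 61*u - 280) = (u^2 + 2*u - 8)/(u^2 - 3*u - 40)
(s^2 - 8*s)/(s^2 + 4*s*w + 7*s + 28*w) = s*(s - 8)/(s^2 + 4*s*w + 7*s + 28*w)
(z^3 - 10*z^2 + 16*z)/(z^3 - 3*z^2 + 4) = z*(z - 8)/(z^2 - z - 2)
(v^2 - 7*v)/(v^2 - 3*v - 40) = v*(7 - v)/(-v^2 + 3*v + 40)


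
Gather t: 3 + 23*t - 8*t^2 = -8*t^2 + 23*t + 3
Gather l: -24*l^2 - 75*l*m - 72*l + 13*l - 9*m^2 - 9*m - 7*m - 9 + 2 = -24*l^2 + l*(-75*m - 59) - 9*m^2 - 16*m - 7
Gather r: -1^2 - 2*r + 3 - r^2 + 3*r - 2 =-r^2 + r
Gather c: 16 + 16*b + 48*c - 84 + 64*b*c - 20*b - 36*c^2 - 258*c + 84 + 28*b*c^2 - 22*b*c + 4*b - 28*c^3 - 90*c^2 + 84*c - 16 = -28*c^3 + c^2*(28*b - 126) + c*(42*b - 126)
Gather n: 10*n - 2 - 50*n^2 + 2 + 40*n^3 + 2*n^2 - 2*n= 40*n^3 - 48*n^2 + 8*n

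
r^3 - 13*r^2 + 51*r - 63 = (r - 7)*(r - 3)^2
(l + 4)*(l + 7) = l^2 + 11*l + 28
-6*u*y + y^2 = y*(-6*u + y)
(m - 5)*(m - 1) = m^2 - 6*m + 5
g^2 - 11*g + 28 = (g - 7)*(g - 4)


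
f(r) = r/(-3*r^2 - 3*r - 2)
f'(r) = r*(6*r + 3)/(-3*r^2 - 3*r - 2)^2 + 1/(-3*r^2 - 3*r - 2) = (3*r^2 - 2)/(9*r^4 + 18*r^3 + 21*r^2 + 12*r + 4)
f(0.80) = -0.13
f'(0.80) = -0.00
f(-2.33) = 0.21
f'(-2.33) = 0.11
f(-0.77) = 0.52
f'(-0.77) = -0.10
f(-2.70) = 0.17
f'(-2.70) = 0.08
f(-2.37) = 0.20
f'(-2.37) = 0.11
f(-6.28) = 0.06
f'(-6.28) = 0.01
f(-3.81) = 0.11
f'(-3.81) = 0.04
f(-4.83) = 0.08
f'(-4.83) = 0.02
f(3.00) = -0.08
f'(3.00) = 0.02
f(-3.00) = 0.15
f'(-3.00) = 0.06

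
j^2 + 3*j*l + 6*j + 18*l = (j + 6)*(j + 3*l)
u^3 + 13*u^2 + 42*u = u*(u + 6)*(u + 7)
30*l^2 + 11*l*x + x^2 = (5*l + x)*(6*l + x)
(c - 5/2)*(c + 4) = c^2 + 3*c/2 - 10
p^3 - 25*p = p*(p - 5)*(p + 5)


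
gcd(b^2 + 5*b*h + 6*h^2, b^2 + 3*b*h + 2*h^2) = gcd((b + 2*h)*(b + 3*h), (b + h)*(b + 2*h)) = b + 2*h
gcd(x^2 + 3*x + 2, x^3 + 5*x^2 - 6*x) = 1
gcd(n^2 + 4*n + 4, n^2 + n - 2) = n + 2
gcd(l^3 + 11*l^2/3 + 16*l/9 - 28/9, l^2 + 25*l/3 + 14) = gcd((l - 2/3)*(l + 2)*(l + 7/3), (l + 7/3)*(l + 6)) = l + 7/3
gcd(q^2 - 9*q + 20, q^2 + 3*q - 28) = q - 4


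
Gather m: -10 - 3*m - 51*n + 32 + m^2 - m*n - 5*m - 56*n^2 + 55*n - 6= m^2 + m*(-n - 8) - 56*n^2 + 4*n + 16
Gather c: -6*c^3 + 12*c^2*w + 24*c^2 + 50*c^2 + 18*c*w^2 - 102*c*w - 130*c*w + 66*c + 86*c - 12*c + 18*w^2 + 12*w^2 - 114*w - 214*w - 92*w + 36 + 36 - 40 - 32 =-6*c^3 + c^2*(12*w + 74) + c*(18*w^2 - 232*w + 140) + 30*w^2 - 420*w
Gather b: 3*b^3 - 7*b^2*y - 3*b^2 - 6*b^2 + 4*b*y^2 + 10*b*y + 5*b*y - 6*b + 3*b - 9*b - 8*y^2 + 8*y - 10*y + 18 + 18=3*b^3 + b^2*(-7*y - 9) + b*(4*y^2 + 15*y - 12) - 8*y^2 - 2*y + 36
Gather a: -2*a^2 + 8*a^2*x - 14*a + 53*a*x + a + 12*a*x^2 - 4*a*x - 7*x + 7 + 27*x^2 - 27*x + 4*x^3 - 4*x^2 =a^2*(8*x - 2) + a*(12*x^2 + 49*x - 13) + 4*x^3 + 23*x^2 - 34*x + 7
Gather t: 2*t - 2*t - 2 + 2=0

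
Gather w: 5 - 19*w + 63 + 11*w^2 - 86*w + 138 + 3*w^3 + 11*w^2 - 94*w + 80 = 3*w^3 + 22*w^2 - 199*w + 286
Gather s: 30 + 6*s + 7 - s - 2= 5*s + 35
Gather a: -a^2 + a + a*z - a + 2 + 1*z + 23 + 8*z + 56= -a^2 + a*z + 9*z + 81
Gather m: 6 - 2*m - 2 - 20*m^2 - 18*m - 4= -20*m^2 - 20*m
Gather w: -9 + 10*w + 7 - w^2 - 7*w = -w^2 + 3*w - 2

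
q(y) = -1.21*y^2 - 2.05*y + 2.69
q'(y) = -2.42*y - 2.05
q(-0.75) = 3.55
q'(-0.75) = -0.24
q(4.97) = -37.39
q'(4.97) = -14.08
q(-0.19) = 3.04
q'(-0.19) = -1.59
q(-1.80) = 2.46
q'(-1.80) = 2.31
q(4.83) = -35.44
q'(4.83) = -13.74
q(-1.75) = 2.57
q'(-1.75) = 2.18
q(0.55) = 1.20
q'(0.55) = -3.38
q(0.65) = 0.85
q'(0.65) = -3.62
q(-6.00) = -28.57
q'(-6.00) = 12.47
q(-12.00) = -146.95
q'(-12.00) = 26.99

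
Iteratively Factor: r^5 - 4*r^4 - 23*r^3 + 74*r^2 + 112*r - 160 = (r + 4)*(r^4 - 8*r^3 + 9*r^2 + 38*r - 40) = (r - 5)*(r + 4)*(r^3 - 3*r^2 - 6*r + 8) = (r - 5)*(r + 2)*(r + 4)*(r^2 - 5*r + 4) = (r - 5)*(r - 4)*(r + 2)*(r + 4)*(r - 1)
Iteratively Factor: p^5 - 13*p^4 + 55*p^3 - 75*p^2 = (p - 5)*(p^4 - 8*p^3 + 15*p^2) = p*(p - 5)*(p^3 - 8*p^2 + 15*p) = p*(p - 5)^2*(p^2 - 3*p) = p^2*(p - 5)^2*(p - 3)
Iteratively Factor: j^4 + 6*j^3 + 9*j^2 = (j + 3)*(j^3 + 3*j^2) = j*(j + 3)*(j^2 + 3*j) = j^2*(j + 3)*(j + 3)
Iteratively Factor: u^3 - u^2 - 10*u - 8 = (u + 1)*(u^2 - 2*u - 8) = (u - 4)*(u + 1)*(u + 2)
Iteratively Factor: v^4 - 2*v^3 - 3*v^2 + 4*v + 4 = (v + 1)*(v^3 - 3*v^2 + 4) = (v + 1)^2*(v^2 - 4*v + 4) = (v - 2)*(v + 1)^2*(v - 2)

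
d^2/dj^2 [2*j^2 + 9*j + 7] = 4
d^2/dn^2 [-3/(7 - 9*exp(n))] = (243*exp(n) + 189)*exp(n)/(9*exp(n) - 7)^3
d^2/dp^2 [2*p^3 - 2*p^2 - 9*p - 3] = 12*p - 4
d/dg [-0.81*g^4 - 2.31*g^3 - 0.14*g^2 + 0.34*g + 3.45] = -3.24*g^3 - 6.93*g^2 - 0.28*g + 0.34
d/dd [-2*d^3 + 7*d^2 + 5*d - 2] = -6*d^2 + 14*d + 5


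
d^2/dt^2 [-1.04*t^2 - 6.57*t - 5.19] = -2.08000000000000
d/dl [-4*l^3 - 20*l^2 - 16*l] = -12*l^2 - 40*l - 16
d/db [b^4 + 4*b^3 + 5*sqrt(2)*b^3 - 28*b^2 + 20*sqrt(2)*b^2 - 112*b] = 4*b^3 + 12*b^2 + 15*sqrt(2)*b^2 - 56*b + 40*sqrt(2)*b - 112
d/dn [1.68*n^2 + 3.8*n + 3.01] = 3.36*n + 3.8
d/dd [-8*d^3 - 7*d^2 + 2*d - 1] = -24*d^2 - 14*d + 2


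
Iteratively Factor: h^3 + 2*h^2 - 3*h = (h)*(h^2 + 2*h - 3) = h*(h - 1)*(h + 3)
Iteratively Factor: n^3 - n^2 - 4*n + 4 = (n + 2)*(n^2 - 3*n + 2) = (n - 1)*(n + 2)*(n - 2)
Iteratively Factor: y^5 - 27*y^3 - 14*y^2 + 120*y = (y)*(y^4 - 27*y^2 - 14*y + 120) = y*(y - 2)*(y^3 + 2*y^2 - 23*y - 60) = y*(y - 5)*(y - 2)*(y^2 + 7*y + 12) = y*(y - 5)*(y - 2)*(y + 4)*(y + 3)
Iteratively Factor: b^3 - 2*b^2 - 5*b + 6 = (b + 2)*(b^2 - 4*b + 3) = (b - 1)*(b + 2)*(b - 3)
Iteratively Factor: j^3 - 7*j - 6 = (j + 2)*(j^2 - 2*j - 3) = (j + 1)*(j + 2)*(j - 3)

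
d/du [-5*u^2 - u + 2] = -10*u - 1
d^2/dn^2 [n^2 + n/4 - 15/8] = 2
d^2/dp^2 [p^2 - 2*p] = 2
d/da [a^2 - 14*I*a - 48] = 2*a - 14*I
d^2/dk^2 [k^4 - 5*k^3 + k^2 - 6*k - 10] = 12*k^2 - 30*k + 2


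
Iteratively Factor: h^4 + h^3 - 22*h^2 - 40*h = (h - 5)*(h^3 + 6*h^2 + 8*h) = (h - 5)*(h + 2)*(h^2 + 4*h) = (h - 5)*(h + 2)*(h + 4)*(h)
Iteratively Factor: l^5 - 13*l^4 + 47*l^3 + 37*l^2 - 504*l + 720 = (l - 4)*(l^4 - 9*l^3 + 11*l^2 + 81*l - 180) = (l - 4)^2*(l^3 - 5*l^2 - 9*l + 45) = (l - 4)^2*(l - 3)*(l^2 - 2*l - 15) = (l - 5)*(l - 4)^2*(l - 3)*(l + 3)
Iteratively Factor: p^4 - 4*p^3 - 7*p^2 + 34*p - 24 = (p + 3)*(p^3 - 7*p^2 + 14*p - 8) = (p - 1)*(p + 3)*(p^2 - 6*p + 8) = (p - 4)*(p - 1)*(p + 3)*(p - 2)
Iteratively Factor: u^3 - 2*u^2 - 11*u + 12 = (u - 1)*(u^2 - u - 12) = (u - 4)*(u - 1)*(u + 3)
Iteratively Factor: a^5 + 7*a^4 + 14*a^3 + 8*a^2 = (a + 4)*(a^4 + 3*a^3 + 2*a^2) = a*(a + 4)*(a^3 + 3*a^2 + 2*a) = a^2*(a + 4)*(a^2 + 3*a + 2) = a^2*(a + 1)*(a + 4)*(a + 2)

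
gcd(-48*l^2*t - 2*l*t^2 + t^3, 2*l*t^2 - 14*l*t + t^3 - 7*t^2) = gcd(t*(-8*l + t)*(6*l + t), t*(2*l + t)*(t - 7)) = t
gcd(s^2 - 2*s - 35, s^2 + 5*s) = s + 5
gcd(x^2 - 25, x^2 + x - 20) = x + 5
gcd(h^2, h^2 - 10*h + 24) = 1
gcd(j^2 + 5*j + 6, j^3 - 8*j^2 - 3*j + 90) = j + 3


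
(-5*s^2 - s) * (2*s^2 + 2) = -10*s^4 - 2*s^3 - 10*s^2 - 2*s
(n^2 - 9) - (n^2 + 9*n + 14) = -9*n - 23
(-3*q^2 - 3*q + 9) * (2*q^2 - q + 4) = -6*q^4 - 3*q^3 + 9*q^2 - 21*q + 36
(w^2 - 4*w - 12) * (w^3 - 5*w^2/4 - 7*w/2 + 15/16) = w^5 - 21*w^4/4 - 21*w^3/2 + 479*w^2/16 + 153*w/4 - 45/4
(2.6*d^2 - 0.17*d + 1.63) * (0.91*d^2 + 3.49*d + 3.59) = 2.366*d^4 + 8.9193*d^3 + 10.224*d^2 + 5.0784*d + 5.8517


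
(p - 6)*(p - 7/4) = p^2 - 31*p/4 + 21/2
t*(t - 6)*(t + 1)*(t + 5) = t^4 - 31*t^2 - 30*t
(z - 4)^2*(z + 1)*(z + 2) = z^4 - 5*z^3 - 6*z^2 + 32*z + 32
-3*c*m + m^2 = m*(-3*c + m)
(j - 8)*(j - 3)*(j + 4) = j^3 - 7*j^2 - 20*j + 96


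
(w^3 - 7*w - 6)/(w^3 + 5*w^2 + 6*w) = (w^2 - 2*w - 3)/(w*(w + 3))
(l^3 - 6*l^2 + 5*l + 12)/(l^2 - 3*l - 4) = l - 3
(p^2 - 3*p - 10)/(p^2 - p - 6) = (p - 5)/(p - 3)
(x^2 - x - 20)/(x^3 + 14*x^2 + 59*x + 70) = (x^2 - x - 20)/(x^3 + 14*x^2 + 59*x + 70)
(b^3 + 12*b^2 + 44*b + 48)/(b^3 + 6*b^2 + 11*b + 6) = (b^2 + 10*b + 24)/(b^2 + 4*b + 3)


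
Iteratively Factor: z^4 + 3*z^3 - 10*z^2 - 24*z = (z + 2)*(z^3 + z^2 - 12*z) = z*(z + 2)*(z^2 + z - 12) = z*(z + 2)*(z + 4)*(z - 3)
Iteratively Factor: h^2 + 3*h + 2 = (h + 2)*(h + 1)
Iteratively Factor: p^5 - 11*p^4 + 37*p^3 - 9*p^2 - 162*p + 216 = (p - 4)*(p^4 - 7*p^3 + 9*p^2 + 27*p - 54) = (p - 4)*(p + 2)*(p^3 - 9*p^2 + 27*p - 27) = (p - 4)*(p - 3)*(p + 2)*(p^2 - 6*p + 9) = (p - 4)*(p - 3)^2*(p + 2)*(p - 3)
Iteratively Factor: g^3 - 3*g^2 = (g)*(g^2 - 3*g) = g^2*(g - 3)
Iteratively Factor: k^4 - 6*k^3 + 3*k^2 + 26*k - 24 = (k - 1)*(k^3 - 5*k^2 - 2*k + 24) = (k - 4)*(k - 1)*(k^2 - k - 6) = (k - 4)*(k - 1)*(k + 2)*(k - 3)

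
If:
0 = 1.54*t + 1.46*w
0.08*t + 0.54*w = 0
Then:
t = 0.00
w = 0.00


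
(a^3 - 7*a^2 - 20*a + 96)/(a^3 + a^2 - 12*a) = (a - 8)/a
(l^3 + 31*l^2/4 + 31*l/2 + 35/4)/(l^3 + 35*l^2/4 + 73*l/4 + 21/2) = (l + 5)/(l + 6)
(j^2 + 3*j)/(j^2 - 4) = j*(j + 3)/(j^2 - 4)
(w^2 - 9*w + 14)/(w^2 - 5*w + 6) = (w - 7)/(w - 3)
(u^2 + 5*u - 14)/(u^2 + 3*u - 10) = (u + 7)/(u + 5)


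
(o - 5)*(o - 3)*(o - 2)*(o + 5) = o^4 - 5*o^3 - 19*o^2 + 125*o - 150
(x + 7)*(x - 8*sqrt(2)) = x^2 - 8*sqrt(2)*x + 7*x - 56*sqrt(2)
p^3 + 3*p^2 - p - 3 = (p - 1)*(p + 1)*(p + 3)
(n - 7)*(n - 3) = n^2 - 10*n + 21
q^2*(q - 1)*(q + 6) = q^4 + 5*q^3 - 6*q^2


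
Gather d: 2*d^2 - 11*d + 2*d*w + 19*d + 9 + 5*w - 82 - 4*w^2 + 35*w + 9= 2*d^2 + d*(2*w + 8) - 4*w^2 + 40*w - 64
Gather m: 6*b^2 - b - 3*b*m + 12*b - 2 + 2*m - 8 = 6*b^2 + 11*b + m*(2 - 3*b) - 10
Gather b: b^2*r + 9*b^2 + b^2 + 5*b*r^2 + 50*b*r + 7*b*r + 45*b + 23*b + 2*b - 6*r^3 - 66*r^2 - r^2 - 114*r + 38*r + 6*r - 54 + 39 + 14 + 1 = b^2*(r + 10) + b*(5*r^2 + 57*r + 70) - 6*r^3 - 67*r^2 - 70*r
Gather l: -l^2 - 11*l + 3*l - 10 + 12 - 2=-l^2 - 8*l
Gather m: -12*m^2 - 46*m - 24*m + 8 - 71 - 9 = -12*m^2 - 70*m - 72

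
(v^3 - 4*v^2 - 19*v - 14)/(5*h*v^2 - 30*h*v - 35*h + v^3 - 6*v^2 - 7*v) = (v + 2)/(5*h + v)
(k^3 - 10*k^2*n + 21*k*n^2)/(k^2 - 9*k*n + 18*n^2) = k*(k - 7*n)/(k - 6*n)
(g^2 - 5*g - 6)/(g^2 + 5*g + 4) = (g - 6)/(g + 4)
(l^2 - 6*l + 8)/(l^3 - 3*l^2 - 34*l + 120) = (l - 2)/(l^2 + l - 30)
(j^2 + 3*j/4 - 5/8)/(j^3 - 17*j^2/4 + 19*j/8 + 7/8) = (8*j^2 + 6*j - 5)/(8*j^3 - 34*j^2 + 19*j + 7)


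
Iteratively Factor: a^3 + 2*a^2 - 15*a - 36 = (a + 3)*(a^2 - a - 12) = (a + 3)^2*(a - 4)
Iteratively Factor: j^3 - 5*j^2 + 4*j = (j - 1)*(j^2 - 4*j) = (j - 4)*(j - 1)*(j)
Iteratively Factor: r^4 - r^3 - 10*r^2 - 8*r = (r + 1)*(r^3 - 2*r^2 - 8*r) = (r - 4)*(r + 1)*(r^2 + 2*r) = r*(r - 4)*(r + 1)*(r + 2)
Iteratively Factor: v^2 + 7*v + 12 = (v + 4)*(v + 3)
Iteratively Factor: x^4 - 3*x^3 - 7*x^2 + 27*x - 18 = (x - 1)*(x^3 - 2*x^2 - 9*x + 18) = (x - 2)*(x - 1)*(x^2 - 9) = (x - 2)*(x - 1)*(x + 3)*(x - 3)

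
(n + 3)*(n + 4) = n^2 + 7*n + 12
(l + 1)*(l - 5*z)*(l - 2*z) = l^3 - 7*l^2*z + l^2 + 10*l*z^2 - 7*l*z + 10*z^2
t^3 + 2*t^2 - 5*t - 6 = (t - 2)*(t + 1)*(t + 3)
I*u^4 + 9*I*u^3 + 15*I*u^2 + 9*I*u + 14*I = (u + 2)*(u + 7)*(u + I)*(I*u + 1)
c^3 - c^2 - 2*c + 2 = (c - 1)*(c - sqrt(2))*(c + sqrt(2))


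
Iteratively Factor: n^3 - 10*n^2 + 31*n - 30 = (n - 3)*(n^2 - 7*n + 10) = (n - 5)*(n - 3)*(n - 2)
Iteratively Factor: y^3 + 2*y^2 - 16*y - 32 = (y + 4)*(y^2 - 2*y - 8) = (y - 4)*(y + 4)*(y + 2)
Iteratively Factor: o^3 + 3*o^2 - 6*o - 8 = (o + 4)*(o^2 - o - 2) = (o + 1)*(o + 4)*(o - 2)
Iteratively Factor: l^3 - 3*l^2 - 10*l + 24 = (l - 2)*(l^2 - l - 12) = (l - 2)*(l + 3)*(l - 4)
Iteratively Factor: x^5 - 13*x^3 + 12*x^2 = (x - 1)*(x^4 + x^3 - 12*x^2) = x*(x - 1)*(x^3 + x^2 - 12*x) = x^2*(x - 1)*(x^2 + x - 12) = x^2*(x - 1)*(x + 4)*(x - 3)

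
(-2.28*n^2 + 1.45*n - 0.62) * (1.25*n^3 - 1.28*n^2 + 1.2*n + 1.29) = -2.85*n^5 + 4.7309*n^4 - 5.367*n^3 - 0.4076*n^2 + 1.1265*n - 0.7998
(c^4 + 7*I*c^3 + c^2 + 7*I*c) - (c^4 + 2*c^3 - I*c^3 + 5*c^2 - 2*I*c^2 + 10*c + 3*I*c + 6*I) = -2*c^3 + 8*I*c^3 - 4*c^2 + 2*I*c^2 - 10*c + 4*I*c - 6*I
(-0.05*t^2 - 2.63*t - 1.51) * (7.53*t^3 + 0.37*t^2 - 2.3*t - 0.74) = -0.3765*t^5 - 19.8224*t^4 - 12.2284*t^3 + 5.5273*t^2 + 5.4192*t + 1.1174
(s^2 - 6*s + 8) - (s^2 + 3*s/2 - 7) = 15 - 15*s/2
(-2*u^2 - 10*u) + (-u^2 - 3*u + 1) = -3*u^2 - 13*u + 1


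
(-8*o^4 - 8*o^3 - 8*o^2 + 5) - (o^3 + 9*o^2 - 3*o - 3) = -8*o^4 - 9*o^3 - 17*o^2 + 3*o + 8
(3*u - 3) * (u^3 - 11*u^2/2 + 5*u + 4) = 3*u^4 - 39*u^3/2 + 63*u^2/2 - 3*u - 12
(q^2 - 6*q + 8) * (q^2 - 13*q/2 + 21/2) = q^4 - 25*q^3/2 + 115*q^2/2 - 115*q + 84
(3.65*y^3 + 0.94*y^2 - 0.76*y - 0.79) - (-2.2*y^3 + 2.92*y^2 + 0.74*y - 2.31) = 5.85*y^3 - 1.98*y^2 - 1.5*y + 1.52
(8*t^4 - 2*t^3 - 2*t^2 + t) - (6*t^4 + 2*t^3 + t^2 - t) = 2*t^4 - 4*t^3 - 3*t^2 + 2*t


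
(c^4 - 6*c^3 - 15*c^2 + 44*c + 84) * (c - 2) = c^5 - 8*c^4 - 3*c^3 + 74*c^2 - 4*c - 168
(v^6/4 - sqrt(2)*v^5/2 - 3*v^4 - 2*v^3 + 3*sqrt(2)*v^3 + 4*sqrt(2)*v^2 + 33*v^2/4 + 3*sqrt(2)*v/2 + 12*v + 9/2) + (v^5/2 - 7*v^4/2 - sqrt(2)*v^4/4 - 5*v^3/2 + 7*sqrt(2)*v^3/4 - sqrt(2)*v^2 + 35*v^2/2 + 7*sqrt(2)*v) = v^6/4 - sqrt(2)*v^5/2 + v^5/2 - 13*v^4/2 - sqrt(2)*v^4/4 - 9*v^3/2 + 19*sqrt(2)*v^3/4 + 3*sqrt(2)*v^2 + 103*v^2/4 + 12*v + 17*sqrt(2)*v/2 + 9/2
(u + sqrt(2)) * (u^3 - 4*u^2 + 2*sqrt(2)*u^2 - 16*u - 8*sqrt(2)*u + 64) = u^4 - 4*u^3 + 3*sqrt(2)*u^3 - 12*sqrt(2)*u^2 - 12*u^2 - 16*sqrt(2)*u + 48*u + 64*sqrt(2)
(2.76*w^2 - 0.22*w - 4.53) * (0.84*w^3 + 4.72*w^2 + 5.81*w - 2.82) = 2.3184*w^5 + 12.8424*w^4 + 11.192*w^3 - 30.443*w^2 - 25.6989*w + 12.7746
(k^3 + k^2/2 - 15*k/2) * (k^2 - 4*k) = k^5 - 7*k^4/2 - 19*k^3/2 + 30*k^2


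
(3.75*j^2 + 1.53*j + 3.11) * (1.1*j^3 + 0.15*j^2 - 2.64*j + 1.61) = 4.125*j^5 + 2.2455*j^4 - 6.2495*j^3 + 2.4648*j^2 - 5.7471*j + 5.0071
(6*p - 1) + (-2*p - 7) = 4*p - 8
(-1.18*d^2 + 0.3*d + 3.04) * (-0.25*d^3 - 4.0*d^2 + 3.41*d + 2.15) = 0.295*d^5 + 4.645*d^4 - 5.9838*d^3 - 13.674*d^2 + 11.0114*d + 6.536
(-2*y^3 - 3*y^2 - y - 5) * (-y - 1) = 2*y^4 + 5*y^3 + 4*y^2 + 6*y + 5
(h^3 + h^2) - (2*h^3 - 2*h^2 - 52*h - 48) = -h^3 + 3*h^2 + 52*h + 48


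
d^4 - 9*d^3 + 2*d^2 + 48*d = d*(d - 8)*(d - 3)*(d + 2)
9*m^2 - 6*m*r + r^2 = (-3*m + r)^2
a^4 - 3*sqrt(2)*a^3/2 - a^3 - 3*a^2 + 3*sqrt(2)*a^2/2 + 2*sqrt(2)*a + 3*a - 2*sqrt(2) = (a - 1)*(a - 2*sqrt(2))*(a - sqrt(2)/2)*(a + sqrt(2))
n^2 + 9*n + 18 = (n + 3)*(n + 6)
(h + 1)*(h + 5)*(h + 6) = h^3 + 12*h^2 + 41*h + 30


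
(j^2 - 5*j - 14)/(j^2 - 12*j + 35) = (j + 2)/(j - 5)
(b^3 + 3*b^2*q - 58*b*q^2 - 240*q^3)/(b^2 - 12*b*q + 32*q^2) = (-b^2 - 11*b*q - 30*q^2)/(-b + 4*q)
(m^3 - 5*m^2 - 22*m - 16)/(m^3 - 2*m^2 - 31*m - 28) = (m^2 - 6*m - 16)/(m^2 - 3*m - 28)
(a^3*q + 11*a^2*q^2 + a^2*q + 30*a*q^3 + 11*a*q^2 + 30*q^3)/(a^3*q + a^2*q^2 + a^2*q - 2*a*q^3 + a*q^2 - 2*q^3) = (-a^2 - 11*a*q - 30*q^2)/(-a^2 - a*q + 2*q^2)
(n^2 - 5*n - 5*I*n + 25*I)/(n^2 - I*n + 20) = (n - 5)/(n + 4*I)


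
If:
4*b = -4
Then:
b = -1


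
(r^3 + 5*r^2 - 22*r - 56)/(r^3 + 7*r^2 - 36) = (r^3 + 5*r^2 - 22*r - 56)/(r^3 + 7*r^2 - 36)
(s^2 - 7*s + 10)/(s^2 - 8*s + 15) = (s - 2)/(s - 3)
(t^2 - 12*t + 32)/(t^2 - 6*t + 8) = (t - 8)/(t - 2)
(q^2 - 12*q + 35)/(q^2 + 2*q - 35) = (q - 7)/(q + 7)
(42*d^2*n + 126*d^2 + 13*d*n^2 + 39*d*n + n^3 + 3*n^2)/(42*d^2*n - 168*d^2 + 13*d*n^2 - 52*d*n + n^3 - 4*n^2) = (n + 3)/(n - 4)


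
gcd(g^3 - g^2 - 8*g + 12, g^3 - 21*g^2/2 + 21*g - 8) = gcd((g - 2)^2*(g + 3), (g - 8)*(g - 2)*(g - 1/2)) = g - 2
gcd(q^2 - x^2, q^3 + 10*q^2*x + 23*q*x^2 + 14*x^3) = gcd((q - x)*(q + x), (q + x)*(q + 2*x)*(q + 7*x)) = q + x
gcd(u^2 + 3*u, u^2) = u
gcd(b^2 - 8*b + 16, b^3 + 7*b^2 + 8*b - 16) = 1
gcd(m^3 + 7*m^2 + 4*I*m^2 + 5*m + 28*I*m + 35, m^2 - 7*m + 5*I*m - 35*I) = m + 5*I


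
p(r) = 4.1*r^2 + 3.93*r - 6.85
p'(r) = 8.2*r + 3.93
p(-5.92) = 113.57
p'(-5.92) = -44.61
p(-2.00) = 1.69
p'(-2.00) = -12.47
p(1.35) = 5.93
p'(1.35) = 15.00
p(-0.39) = -7.76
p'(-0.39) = 0.73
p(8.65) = 333.92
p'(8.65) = 74.86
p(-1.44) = -4.01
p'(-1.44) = -7.88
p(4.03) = 75.58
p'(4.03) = 36.98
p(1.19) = 3.63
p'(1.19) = 13.69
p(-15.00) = 856.70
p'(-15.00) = -119.07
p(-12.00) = 536.39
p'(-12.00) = -94.47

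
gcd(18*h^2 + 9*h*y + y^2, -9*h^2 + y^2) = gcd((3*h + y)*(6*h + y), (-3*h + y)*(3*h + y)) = 3*h + y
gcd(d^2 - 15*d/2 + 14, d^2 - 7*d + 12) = d - 4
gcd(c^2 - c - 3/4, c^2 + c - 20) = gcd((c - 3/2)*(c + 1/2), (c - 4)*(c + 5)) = 1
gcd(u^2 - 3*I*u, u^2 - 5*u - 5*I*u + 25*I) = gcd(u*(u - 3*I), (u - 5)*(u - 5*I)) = 1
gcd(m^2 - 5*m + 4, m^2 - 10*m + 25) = 1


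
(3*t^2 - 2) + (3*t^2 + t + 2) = 6*t^2 + t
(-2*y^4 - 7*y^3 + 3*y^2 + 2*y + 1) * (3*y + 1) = -6*y^5 - 23*y^4 + 2*y^3 + 9*y^2 + 5*y + 1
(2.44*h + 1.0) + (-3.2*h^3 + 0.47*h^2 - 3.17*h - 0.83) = -3.2*h^3 + 0.47*h^2 - 0.73*h + 0.17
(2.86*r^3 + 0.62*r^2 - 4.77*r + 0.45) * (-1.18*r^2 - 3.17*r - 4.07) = -3.3748*r^5 - 9.7978*r^4 - 7.977*r^3 + 12.0665*r^2 + 17.9874*r - 1.8315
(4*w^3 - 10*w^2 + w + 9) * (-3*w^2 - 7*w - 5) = -12*w^5 + 2*w^4 + 47*w^3 + 16*w^2 - 68*w - 45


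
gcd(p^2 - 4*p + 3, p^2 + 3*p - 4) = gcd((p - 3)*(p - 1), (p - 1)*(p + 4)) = p - 1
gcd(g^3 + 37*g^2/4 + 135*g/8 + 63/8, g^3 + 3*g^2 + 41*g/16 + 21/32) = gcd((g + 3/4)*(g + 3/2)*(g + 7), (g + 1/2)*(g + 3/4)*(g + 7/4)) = g + 3/4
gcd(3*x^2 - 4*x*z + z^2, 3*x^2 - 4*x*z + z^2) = 3*x^2 - 4*x*z + z^2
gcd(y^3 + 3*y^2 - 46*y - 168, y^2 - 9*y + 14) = y - 7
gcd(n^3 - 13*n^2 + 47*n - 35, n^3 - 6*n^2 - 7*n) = n - 7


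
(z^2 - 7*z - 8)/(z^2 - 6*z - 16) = (z + 1)/(z + 2)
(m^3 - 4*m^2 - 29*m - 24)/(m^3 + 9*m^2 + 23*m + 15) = (m - 8)/(m + 5)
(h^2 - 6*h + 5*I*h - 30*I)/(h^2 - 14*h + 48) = (h + 5*I)/(h - 8)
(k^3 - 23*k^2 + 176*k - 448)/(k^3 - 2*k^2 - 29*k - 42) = (k^2 - 16*k + 64)/(k^2 + 5*k + 6)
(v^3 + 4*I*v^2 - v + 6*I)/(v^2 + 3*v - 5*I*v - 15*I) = (v^3 + 4*I*v^2 - v + 6*I)/(v^2 + v*(3 - 5*I) - 15*I)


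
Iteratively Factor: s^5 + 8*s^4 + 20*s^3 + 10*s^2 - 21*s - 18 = (s + 1)*(s^4 + 7*s^3 + 13*s^2 - 3*s - 18) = (s + 1)*(s + 3)*(s^3 + 4*s^2 + s - 6) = (s + 1)*(s + 2)*(s + 3)*(s^2 + 2*s - 3) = (s - 1)*(s + 1)*(s + 2)*(s + 3)*(s + 3)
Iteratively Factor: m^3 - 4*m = (m + 2)*(m^2 - 2*m) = (m - 2)*(m + 2)*(m)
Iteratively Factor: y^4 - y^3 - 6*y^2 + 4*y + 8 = (y + 2)*(y^3 - 3*y^2 + 4) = (y - 2)*(y + 2)*(y^2 - y - 2) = (y - 2)^2*(y + 2)*(y + 1)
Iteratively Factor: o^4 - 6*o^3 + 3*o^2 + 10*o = (o - 5)*(o^3 - o^2 - 2*o) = (o - 5)*(o - 2)*(o^2 + o) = (o - 5)*(o - 2)*(o + 1)*(o)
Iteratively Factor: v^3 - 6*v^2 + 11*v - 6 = (v - 3)*(v^2 - 3*v + 2) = (v - 3)*(v - 1)*(v - 2)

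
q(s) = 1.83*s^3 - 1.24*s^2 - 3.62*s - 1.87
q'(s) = 5.49*s^2 - 2.48*s - 3.62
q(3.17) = 32.49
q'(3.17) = 43.69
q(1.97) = 0.18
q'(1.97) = 12.80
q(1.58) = -3.47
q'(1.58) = 6.17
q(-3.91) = -116.06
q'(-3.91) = 90.01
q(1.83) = -1.43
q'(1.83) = 10.23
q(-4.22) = -146.20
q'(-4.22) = 104.61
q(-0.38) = -0.77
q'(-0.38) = -1.88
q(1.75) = -2.19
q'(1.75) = 8.85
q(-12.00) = -3299.23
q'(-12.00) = 816.70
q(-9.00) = -1403.80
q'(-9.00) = 463.39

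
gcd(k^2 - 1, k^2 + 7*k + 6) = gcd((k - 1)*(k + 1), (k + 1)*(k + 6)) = k + 1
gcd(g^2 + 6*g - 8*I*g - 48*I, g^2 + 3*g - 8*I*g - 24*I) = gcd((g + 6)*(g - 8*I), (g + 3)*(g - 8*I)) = g - 8*I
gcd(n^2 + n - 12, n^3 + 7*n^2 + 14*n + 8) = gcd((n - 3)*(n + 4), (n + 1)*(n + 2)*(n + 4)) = n + 4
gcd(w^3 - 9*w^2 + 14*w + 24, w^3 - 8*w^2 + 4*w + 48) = w^2 - 10*w + 24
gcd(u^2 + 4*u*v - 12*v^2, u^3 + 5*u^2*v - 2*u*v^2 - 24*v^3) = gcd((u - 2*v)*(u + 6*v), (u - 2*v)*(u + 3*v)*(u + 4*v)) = u - 2*v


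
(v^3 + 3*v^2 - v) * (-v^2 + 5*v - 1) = -v^5 + 2*v^4 + 15*v^3 - 8*v^2 + v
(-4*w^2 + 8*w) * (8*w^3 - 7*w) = -32*w^5 + 64*w^4 + 28*w^3 - 56*w^2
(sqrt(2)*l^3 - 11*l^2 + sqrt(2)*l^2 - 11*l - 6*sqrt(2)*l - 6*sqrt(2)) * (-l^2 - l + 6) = -sqrt(2)*l^5 - 2*sqrt(2)*l^4 + 11*l^4 + 11*sqrt(2)*l^3 + 22*l^3 - 55*l^2 + 18*sqrt(2)*l^2 - 66*l - 30*sqrt(2)*l - 36*sqrt(2)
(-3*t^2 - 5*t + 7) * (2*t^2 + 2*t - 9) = -6*t^4 - 16*t^3 + 31*t^2 + 59*t - 63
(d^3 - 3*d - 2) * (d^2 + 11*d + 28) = d^5 + 11*d^4 + 25*d^3 - 35*d^2 - 106*d - 56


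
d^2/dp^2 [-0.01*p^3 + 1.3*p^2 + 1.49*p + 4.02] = 2.6 - 0.06*p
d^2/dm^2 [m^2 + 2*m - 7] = 2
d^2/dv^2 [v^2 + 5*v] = 2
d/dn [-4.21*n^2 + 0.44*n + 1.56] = 0.44 - 8.42*n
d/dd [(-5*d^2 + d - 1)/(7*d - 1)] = (-35*d^2 + 10*d + 6)/(49*d^2 - 14*d + 1)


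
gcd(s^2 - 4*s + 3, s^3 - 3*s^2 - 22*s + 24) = s - 1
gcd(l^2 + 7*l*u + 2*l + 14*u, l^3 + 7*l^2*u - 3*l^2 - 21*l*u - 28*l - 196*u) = l + 7*u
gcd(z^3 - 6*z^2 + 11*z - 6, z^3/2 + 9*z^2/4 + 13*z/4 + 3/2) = 1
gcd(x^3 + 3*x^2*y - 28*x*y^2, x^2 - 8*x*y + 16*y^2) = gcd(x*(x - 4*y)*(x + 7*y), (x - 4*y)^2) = x - 4*y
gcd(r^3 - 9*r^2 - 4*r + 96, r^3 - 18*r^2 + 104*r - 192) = r^2 - 12*r + 32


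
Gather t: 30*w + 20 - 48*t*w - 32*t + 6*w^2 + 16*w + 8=t*(-48*w - 32) + 6*w^2 + 46*w + 28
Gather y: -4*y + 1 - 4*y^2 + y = -4*y^2 - 3*y + 1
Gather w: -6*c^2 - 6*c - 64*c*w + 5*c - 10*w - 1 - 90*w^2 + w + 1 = -6*c^2 - c - 90*w^2 + w*(-64*c - 9)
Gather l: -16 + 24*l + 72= 24*l + 56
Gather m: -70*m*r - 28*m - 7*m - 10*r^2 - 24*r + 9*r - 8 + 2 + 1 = m*(-70*r - 35) - 10*r^2 - 15*r - 5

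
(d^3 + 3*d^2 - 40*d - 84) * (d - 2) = d^4 + d^3 - 46*d^2 - 4*d + 168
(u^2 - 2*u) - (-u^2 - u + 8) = 2*u^2 - u - 8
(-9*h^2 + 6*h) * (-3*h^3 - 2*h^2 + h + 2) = 27*h^5 - 21*h^3 - 12*h^2 + 12*h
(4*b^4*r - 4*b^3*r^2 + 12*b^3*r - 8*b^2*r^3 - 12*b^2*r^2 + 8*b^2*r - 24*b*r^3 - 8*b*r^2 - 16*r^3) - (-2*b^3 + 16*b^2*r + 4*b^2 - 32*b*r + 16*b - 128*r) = 4*b^4*r - 4*b^3*r^2 + 12*b^3*r + 2*b^3 - 8*b^2*r^3 - 12*b^2*r^2 - 8*b^2*r - 4*b^2 - 24*b*r^3 - 8*b*r^2 + 32*b*r - 16*b - 16*r^3 + 128*r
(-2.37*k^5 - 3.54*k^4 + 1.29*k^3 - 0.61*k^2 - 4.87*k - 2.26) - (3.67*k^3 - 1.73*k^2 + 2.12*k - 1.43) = -2.37*k^5 - 3.54*k^4 - 2.38*k^3 + 1.12*k^2 - 6.99*k - 0.83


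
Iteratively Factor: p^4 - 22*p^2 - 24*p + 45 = (p + 3)*(p^3 - 3*p^2 - 13*p + 15) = (p + 3)^2*(p^2 - 6*p + 5) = (p - 5)*(p + 3)^2*(p - 1)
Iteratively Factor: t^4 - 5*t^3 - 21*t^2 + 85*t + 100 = (t + 1)*(t^3 - 6*t^2 - 15*t + 100) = (t - 5)*(t + 1)*(t^2 - t - 20) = (t - 5)*(t + 1)*(t + 4)*(t - 5)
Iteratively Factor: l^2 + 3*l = (l)*(l + 3)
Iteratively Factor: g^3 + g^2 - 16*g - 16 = (g - 4)*(g^2 + 5*g + 4) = (g - 4)*(g + 4)*(g + 1)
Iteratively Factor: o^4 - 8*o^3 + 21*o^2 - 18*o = (o - 2)*(o^3 - 6*o^2 + 9*o) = (o - 3)*(o - 2)*(o^2 - 3*o) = o*(o - 3)*(o - 2)*(o - 3)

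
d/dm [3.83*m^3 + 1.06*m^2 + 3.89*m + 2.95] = 11.49*m^2 + 2.12*m + 3.89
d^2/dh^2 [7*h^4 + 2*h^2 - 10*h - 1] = 84*h^2 + 4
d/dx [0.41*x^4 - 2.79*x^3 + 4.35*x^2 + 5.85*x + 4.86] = 1.64*x^3 - 8.37*x^2 + 8.7*x + 5.85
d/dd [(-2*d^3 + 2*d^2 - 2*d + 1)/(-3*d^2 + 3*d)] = (2*d^4 - 4*d^3 + 2*d - 1)/(3*d^2*(d^2 - 2*d + 1))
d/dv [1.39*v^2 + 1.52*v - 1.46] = 2.78*v + 1.52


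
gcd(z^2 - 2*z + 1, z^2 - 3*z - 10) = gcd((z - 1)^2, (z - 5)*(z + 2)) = 1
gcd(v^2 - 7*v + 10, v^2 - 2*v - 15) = v - 5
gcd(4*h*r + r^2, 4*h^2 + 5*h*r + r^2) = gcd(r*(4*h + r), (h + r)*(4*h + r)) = 4*h + r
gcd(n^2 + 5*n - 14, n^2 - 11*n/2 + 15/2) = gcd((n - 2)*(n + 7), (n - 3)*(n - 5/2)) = 1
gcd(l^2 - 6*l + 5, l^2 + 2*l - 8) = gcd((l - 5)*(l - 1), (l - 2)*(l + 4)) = 1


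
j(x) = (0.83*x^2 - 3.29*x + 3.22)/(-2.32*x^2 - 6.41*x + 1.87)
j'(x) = (1.66*x - 3.29)/(-2.32*x^2 - 6.41*x + 1.87) + (4.64*x + 6.41)*(0.83*x^2 - 3.29*x + 3.22)/(-2.32*x^2 - 6.41*x + 1.87)^2 = (-12.9531*x^2 + 18.045*x + 14.4879)/(5.3824*x^4 + 29.7424*x^3 + 32.4113*x^2 - 23.9734*x + 3.4969)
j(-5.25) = -1.53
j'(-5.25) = -0.54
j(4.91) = -0.08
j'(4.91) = -0.03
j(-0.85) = 1.17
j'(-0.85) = -0.32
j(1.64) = -0.00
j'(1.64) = 0.04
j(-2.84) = 14.14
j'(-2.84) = -76.11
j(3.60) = -0.04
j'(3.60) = -0.03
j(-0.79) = 1.16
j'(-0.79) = -0.26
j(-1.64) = 1.77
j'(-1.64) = -1.32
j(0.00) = 1.72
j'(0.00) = 4.14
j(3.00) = -0.02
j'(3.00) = -0.03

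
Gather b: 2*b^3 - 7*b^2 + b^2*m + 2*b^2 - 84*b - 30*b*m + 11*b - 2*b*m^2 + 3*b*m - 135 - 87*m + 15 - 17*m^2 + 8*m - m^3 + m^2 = 2*b^3 + b^2*(m - 5) + b*(-2*m^2 - 27*m - 73) - m^3 - 16*m^2 - 79*m - 120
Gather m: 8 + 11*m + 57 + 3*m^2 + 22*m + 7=3*m^2 + 33*m + 72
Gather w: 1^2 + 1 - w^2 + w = -w^2 + w + 2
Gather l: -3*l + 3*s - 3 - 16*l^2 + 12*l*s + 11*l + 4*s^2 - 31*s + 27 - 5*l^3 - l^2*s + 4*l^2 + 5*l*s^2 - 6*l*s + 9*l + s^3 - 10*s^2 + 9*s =-5*l^3 + l^2*(-s - 12) + l*(5*s^2 + 6*s + 17) + s^3 - 6*s^2 - 19*s + 24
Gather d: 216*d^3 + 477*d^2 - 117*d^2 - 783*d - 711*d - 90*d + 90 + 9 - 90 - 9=216*d^3 + 360*d^2 - 1584*d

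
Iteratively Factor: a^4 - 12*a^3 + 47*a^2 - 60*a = (a - 5)*(a^3 - 7*a^2 + 12*a) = a*(a - 5)*(a^2 - 7*a + 12) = a*(a - 5)*(a - 3)*(a - 4)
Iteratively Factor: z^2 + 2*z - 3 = (z - 1)*(z + 3)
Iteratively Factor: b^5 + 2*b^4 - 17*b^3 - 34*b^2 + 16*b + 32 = (b + 1)*(b^4 + b^3 - 18*b^2 - 16*b + 32) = (b + 1)*(b + 4)*(b^3 - 3*b^2 - 6*b + 8) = (b - 1)*(b + 1)*(b + 4)*(b^2 - 2*b - 8) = (b - 4)*(b - 1)*(b + 1)*(b + 4)*(b + 2)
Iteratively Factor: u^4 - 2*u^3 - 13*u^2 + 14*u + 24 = (u + 1)*(u^3 - 3*u^2 - 10*u + 24) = (u - 2)*(u + 1)*(u^2 - u - 12) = (u - 2)*(u + 1)*(u + 3)*(u - 4)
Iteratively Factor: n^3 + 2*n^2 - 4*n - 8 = (n - 2)*(n^2 + 4*n + 4) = (n - 2)*(n + 2)*(n + 2)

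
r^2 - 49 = (r - 7)*(r + 7)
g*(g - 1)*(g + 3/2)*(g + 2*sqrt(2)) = g^4 + g^3/2 + 2*sqrt(2)*g^3 - 3*g^2/2 + sqrt(2)*g^2 - 3*sqrt(2)*g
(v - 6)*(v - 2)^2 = v^3 - 10*v^2 + 28*v - 24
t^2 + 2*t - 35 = (t - 5)*(t + 7)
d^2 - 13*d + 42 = (d - 7)*(d - 6)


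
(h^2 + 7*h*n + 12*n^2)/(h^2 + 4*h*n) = (h + 3*n)/h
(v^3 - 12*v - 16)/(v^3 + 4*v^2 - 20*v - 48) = (v + 2)/(v + 6)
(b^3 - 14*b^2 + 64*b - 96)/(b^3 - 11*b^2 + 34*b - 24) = (b - 4)/(b - 1)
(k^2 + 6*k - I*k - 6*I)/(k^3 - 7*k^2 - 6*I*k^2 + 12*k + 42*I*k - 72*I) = (k^2 + k*(6 - I) - 6*I)/(k^3 + k^2*(-7 - 6*I) + k*(12 + 42*I) - 72*I)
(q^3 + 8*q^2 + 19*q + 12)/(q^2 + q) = q + 7 + 12/q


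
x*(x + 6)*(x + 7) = x^3 + 13*x^2 + 42*x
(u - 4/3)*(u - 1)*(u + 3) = u^3 + 2*u^2/3 - 17*u/3 + 4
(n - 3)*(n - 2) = n^2 - 5*n + 6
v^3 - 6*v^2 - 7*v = v*(v - 7)*(v + 1)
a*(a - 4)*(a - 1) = a^3 - 5*a^2 + 4*a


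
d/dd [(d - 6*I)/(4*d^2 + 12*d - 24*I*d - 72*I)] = -1/(4*d^2 + 24*d + 36)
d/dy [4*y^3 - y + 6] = 12*y^2 - 1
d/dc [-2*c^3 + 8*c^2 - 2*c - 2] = -6*c^2 + 16*c - 2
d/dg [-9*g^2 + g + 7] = 1 - 18*g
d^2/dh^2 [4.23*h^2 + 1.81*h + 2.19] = 8.46000000000000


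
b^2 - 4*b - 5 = (b - 5)*(b + 1)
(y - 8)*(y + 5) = y^2 - 3*y - 40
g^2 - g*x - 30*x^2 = (g - 6*x)*(g + 5*x)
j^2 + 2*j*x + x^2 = (j + x)^2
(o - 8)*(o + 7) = o^2 - o - 56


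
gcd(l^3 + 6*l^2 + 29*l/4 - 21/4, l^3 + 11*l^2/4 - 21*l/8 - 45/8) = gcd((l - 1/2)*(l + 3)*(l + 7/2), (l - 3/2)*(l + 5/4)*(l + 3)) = l + 3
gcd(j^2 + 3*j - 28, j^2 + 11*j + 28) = j + 7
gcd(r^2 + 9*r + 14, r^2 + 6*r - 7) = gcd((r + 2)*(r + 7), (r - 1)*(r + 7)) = r + 7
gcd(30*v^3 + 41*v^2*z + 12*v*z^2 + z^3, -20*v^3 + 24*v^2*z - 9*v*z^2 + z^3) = 1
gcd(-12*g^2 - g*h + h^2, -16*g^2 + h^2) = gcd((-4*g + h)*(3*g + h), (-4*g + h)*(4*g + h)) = 4*g - h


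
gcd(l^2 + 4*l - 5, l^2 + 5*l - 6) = l - 1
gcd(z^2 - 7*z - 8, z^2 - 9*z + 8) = z - 8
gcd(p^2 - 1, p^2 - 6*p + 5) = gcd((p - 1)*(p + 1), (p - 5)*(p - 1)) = p - 1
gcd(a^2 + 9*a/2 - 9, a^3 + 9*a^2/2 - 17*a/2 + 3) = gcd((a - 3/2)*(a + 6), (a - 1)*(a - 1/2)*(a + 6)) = a + 6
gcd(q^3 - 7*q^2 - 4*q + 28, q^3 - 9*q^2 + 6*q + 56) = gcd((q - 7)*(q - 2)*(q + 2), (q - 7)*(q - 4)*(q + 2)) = q^2 - 5*q - 14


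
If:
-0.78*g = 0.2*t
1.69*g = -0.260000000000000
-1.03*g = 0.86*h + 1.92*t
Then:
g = -0.15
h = -1.16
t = 0.60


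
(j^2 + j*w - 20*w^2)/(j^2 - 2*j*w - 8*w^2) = (j + 5*w)/(j + 2*w)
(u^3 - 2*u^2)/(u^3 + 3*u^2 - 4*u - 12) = u^2/(u^2 + 5*u + 6)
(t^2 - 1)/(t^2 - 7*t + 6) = (t + 1)/(t - 6)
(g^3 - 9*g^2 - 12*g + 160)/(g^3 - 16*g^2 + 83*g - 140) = (g^2 - 4*g - 32)/(g^2 - 11*g + 28)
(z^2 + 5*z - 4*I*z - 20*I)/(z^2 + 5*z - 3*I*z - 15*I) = (z - 4*I)/(z - 3*I)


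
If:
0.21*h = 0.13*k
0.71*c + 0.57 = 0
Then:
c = -0.80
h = 0.619047619047619*k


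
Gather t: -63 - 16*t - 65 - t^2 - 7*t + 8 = -t^2 - 23*t - 120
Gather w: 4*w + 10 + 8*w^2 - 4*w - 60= 8*w^2 - 50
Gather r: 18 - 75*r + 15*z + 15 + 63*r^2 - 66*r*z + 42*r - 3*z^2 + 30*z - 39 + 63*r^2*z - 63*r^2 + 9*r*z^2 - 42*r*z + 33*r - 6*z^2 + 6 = 63*r^2*z + r*(9*z^2 - 108*z) - 9*z^2 + 45*z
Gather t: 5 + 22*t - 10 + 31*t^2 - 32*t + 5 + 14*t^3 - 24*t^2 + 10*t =14*t^3 + 7*t^2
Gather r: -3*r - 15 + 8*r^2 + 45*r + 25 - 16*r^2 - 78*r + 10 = -8*r^2 - 36*r + 20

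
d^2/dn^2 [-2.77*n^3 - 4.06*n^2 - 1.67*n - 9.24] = -16.62*n - 8.12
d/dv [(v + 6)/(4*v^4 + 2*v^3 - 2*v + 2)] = (2*v^4 + v^3 - v - (v + 6)*(8*v^3 + 3*v^2 - 1) + 1)/(2*(2*v^4 + v^3 - v + 1)^2)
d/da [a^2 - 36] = 2*a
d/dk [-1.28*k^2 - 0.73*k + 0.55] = -2.56*k - 0.73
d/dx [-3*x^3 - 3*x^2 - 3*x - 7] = -9*x^2 - 6*x - 3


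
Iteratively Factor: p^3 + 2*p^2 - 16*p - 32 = (p + 4)*(p^2 - 2*p - 8) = (p + 2)*(p + 4)*(p - 4)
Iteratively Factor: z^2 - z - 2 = (z + 1)*(z - 2)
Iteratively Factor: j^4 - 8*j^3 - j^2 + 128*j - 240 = (j + 4)*(j^3 - 12*j^2 + 47*j - 60) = (j - 4)*(j + 4)*(j^2 - 8*j + 15) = (j - 4)*(j - 3)*(j + 4)*(j - 5)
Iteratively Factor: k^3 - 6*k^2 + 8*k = (k)*(k^2 - 6*k + 8) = k*(k - 2)*(k - 4)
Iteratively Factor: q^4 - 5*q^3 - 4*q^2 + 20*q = (q - 2)*(q^3 - 3*q^2 - 10*q) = (q - 2)*(q + 2)*(q^2 - 5*q) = (q - 5)*(q - 2)*(q + 2)*(q)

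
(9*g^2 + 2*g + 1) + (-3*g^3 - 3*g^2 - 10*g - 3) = -3*g^3 + 6*g^2 - 8*g - 2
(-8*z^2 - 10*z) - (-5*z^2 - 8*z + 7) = -3*z^2 - 2*z - 7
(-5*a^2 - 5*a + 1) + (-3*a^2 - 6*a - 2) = -8*a^2 - 11*a - 1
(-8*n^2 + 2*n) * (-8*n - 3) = 64*n^3 + 8*n^2 - 6*n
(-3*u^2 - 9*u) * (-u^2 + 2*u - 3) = 3*u^4 + 3*u^3 - 9*u^2 + 27*u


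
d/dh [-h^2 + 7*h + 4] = 7 - 2*h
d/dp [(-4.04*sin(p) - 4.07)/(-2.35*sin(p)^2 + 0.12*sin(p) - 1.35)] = (-9.494*sin(p)^2 - 19.129*sin(p) + 5.9424)*cos(p)/(5.5225*sin(p)^4 - 0.564*sin(p)^3 + 6.3594*sin(p)^2 - 0.324*sin(p) + 1.8225)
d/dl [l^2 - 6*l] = 2*l - 6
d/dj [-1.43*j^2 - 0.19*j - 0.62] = -2.86*j - 0.19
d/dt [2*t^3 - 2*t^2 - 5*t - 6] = 6*t^2 - 4*t - 5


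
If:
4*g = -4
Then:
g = -1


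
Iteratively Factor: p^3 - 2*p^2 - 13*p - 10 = (p + 1)*(p^2 - 3*p - 10) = (p + 1)*(p + 2)*(p - 5)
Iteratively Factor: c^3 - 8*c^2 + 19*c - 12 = (c - 3)*(c^2 - 5*c + 4) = (c - 4)*(c - 3)*(c - 1)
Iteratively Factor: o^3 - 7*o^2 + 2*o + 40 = (o - 4)*(o^2 - 3*o - 10) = (o - 5)*(o - 4)*(o + 2)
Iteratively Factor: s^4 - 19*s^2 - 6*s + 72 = (s + 3)*(s^3 - 3*s^2 - 10*s + 24) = (s - 4)*(s + 3)*(s^2 + s - 6) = (s - 4)*(s - 2)*(s + 3)*(s + 3)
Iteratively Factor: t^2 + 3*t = (t)*(t + 3)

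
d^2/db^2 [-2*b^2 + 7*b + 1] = -4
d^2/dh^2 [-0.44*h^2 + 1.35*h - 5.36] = -0.880000000000000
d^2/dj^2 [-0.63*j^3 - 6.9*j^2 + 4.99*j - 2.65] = -3.78*j - 13.8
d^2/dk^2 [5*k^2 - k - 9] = 10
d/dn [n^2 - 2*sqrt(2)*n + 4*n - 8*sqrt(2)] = 2*n - 2*sqrt(2) + 4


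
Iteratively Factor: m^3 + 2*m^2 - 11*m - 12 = (m + 1)*(m^2 + m - 12) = (m + 1)*(m + 4)*(m - 3)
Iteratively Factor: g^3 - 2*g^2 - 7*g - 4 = (g + 1)*(g^2 - 3*g - 4) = (g + 1)^2*(g - 4)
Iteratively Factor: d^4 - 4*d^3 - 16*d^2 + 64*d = (d - 4)*(d^3 - 16*d) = (d - 4)^2*(d^2 + 4*d) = d*(d - 4)^2*(d + 4)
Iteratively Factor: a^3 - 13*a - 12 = (a + 1)*(a^2 - a - 12) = (a + 1)*(a + 3)*(a - 4)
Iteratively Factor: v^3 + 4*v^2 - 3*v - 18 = (v + 3)*(v^2 + v - 6) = (v + 3)^2*(v - 2)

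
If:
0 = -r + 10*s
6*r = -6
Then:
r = -1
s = -1/10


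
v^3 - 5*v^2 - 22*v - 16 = (v - 8)*(v + 1)*(v + 2)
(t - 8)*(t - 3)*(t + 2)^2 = t^4 - 7*t^3 - 16*t^2 + 52*t + 96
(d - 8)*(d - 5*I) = d^2 - 8*d - 5*I*d + 40*I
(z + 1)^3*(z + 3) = z^4 + 6*z^3 + 12*z^2 + 10*z + 3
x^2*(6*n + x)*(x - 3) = 6*n*x^3 - 18*n*x^2 + x^4 - 3*x^3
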